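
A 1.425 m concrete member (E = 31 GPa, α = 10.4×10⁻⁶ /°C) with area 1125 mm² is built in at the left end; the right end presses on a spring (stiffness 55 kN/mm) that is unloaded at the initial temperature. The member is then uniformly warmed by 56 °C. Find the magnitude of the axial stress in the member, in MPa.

The unrestrained thermal change is αΔT L = 10.4×10⁻⁶ × 56 × 1425 = 0.8299 mm.
With a force P in the spring, the elastic change of the member is PL/(AE) and that of the spring is P/k; compatibility requires their sum to equal δ_free.
P [ L/(AE) + 1/k ] = δ_free → P [ 1425/(1125×31×10³) + 1/(55×10³) ] = 0.8299.
P = 0.8299 / 5.904×10⁻⁵ = 14060 N.
σ = P/A = 14060/1125 = 12.49 MPa.

σ ≈ 12.5 MPa (compressive)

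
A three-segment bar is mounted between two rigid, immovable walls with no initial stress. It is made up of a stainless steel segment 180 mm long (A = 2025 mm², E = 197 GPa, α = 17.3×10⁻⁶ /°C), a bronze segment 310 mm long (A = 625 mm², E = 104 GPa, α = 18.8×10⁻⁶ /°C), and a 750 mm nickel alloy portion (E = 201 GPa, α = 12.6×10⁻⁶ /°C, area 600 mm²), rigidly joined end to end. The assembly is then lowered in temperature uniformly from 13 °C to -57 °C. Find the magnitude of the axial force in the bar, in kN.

If the supports were absent, the total length change would be Σ αᵢΔT Lᵢ = 17.3×10⁻⁶×70×180 + 18.8×10⁻⁶×70×310 + 12.6×10⁻⁶×70×750 = 1.287 mm.
The walls prevent any net length change, so an axial force P (same in every segment) develops. Compatibility: P · Σ Lᵢ/(AᵢEᵢ) = δ_free.
The series flexibility is Σ Lᵢ/(AᵢEᵢ) = 180/(2025×197×10³) + 310/(625×104×10³) + 750/(600×201×10³) = 1.144×10⁻⁵ mm/N.
P = 1.287 / 1.144×10⁻⁵ = 112500 N = 112.5 kN, tensile.

P ≈ 113 kN (tensile)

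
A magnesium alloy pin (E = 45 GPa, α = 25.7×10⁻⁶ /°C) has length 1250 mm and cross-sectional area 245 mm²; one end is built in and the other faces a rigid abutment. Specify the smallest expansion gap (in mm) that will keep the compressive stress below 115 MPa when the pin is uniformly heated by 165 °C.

g ≈ 2.11 mm

With no wall the pin would lengthen by αΔT L = 25.7×10⁻⁶ × 165 × 1250 = 5.301 mm.
At the allowable stress the elastic shortening the wall may impose is σL/E = 115 × 1250 / (45×10³) = 3.194 mm.
The gap must absorb the remainder: g_min = 5.301 − 3.194 = 2.106 mm.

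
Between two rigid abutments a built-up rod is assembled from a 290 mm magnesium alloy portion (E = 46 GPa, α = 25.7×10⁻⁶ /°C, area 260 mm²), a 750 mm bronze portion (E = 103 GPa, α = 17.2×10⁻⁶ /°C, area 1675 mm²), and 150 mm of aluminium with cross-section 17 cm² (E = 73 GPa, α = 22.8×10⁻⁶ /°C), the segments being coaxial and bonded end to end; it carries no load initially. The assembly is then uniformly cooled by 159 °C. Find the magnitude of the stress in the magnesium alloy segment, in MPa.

σ ≈ 488 MPa (tensile)

If the supports were absent, the total length change would be Σ αᵢΔT Lᵢ = 25.7×10⁻⁶×159×290 + 17.2×10⁻⁶×159×750 + 22.8×10⁻⁶×159×150 = 3.78 mm.
The rigid supports impose zero overall length change; the single axial force P common to all segments must satisfy P Σ Lᵢ/(AᵢEᵢ) = δ_free.
The series flexibility is Σ Lᵢ/(AᵢEᵢ) = 290/(260×46×10³) + 750/(1675×103×10³) + 150/(1700×73×10³) = 2.98×10⁻⁵ mm/N.
So P = 3.78 / 2.98×10⁻⁵ = 126.8 kN, tensile.
σ_{magnesium alloy} = P / A = 126800 / 260 = 487.8 MPa.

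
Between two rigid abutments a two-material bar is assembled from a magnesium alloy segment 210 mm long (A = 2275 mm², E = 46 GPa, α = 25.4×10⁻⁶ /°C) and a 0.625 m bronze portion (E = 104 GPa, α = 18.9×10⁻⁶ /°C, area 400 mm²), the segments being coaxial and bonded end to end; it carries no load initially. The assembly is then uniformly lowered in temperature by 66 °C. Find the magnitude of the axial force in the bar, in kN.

P ≈ 66.4 kN (tensile)

With the walls removed the bar would change length by δ_free = Σ αᵢΔT Lᵢ = 25.4×10⁻⁶×66×210 + 18.9×10⁻⁶×66×625 = 1.132 mm.
The walls prevent any net length change, so an axial force P (same in every segment) develops. Compatibility: P · Σ Lᵢ/(AᵢEᵢ) = δ_free.
Σ Lᵢ/(AᵢEᵢ) = 210/(2275×46×10³) + 625/(400×104×10³) = 1.703×10⁻⁵ mm/N.
So P = 1.132 / 1.703×10⁻⁵ = 66.45 kN, tensile.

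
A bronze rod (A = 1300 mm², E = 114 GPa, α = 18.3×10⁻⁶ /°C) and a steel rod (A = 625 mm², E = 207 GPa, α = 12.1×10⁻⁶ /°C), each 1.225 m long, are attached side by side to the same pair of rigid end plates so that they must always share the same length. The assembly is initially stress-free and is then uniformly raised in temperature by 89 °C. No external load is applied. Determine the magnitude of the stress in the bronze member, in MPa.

σ ≈ 29.3 MPa (compressive)

Both members must finish at the same length. With the larger α, the bronze tends to over-expand; the plates restrain it, putting the bronze in compression and the steel in tension. With no external load the two internal forces are equal and opposite, magnitude P.
Setting the final lengths equal and cancelling L: (α₁ − α₂)ΔT = P/(A₁E₁) + P/(A₂E₂).
|α₁ − α₂|·ΔT = 6.2×10⁻⁶ × 89 = 0.0005518.
1/(A₁E₁) + 1/(A₂E₂) = 1/(1300×114×10³) + 1/(625×207×10³) = 1.448×10⁻⁸ N⁻¹.
P = 0.0005518 / 1.448×10⁻⁸ = 38120 N = 38.12 kN.
σ_{bronze} = P/A₁ = 38120/1300 = 29.32 MPa, compressive.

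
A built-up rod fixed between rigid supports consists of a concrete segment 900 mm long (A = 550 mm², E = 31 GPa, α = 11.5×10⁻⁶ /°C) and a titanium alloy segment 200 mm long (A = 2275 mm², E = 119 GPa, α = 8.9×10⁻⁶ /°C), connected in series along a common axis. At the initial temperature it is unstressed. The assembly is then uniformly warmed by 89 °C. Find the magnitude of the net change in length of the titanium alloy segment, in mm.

With the walls removed the bar would change length by δ_free = Σ αᵢΔT Lᵢ = 11.5×10⁻⁶×89×900 + 8.9×10⁻⁶×89×200 = 1.08 mm.
The walls prevent any net length change, so an axial force P (same in every segment) develops. Compatibility: P · Σ Lᵢ/(AᵢEᵢ) = δ_free.
The series flexibility is Σ Lᵢ/(AᵢEᵢ) = 900/(550×31×10³) + 200/(2275×119×10³) = 5.352×10⁻⁵ mm/N.
So P = 1.08 / 5.352×10⁻⁵ = 20.17 kN, compressive.
For the titanium alloy segment, free thermal change = 8.9×10⁻⁶×89×200 = 0.1584 mm and elastic change from P = 20170×200/(2275×119×10³) = 0.0149 mm; these oppose, so the net change is 0.144 mm (segment lengthens).

|ΔL| ≈ 0.144 mm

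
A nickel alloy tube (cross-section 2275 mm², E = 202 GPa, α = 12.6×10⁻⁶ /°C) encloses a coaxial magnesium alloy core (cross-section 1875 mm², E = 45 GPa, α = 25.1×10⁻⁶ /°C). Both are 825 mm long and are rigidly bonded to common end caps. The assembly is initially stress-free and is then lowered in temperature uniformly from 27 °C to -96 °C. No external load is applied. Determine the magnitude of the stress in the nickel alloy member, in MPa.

The magnesium alloy has the larger α, so on cooling it would change length more than the nickel alloy if both were free. The rigid plates force a common final length, so the magnesium alloy is put into tension and the nickel alloy into compression, with equal and opposite forces P (no external load).
Compatibility of the two members (thermal + elastic change equal): (α₁ − α₂)ΔT = P·[1/(A₁E₁) + 1/(A₂E₂)].
|α₁ − α₂|·ΔT = 12.5×10⁻⁶ × 123 = 0.001538.
1/(A₁E₁) + 1/(A₂E₂) = 1/(2275×202×10³) + 1/(1875×45×10³) = 1.403×10⁻⁸ N⁻¹.
P = 0.001538 / 1.403×10⁻⁸ = 109600 N = 109.6 kN.
σ_{nickel alloy} = P/A₁ = 109600/2275 = 48.18 MPa, compressive.

σ ≈ 48.2 MPa (compressive)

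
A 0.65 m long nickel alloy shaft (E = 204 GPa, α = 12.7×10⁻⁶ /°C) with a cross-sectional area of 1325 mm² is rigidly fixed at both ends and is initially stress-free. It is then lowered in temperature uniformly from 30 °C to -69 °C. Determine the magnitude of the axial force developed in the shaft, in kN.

The ends cannot move, so σ = EαΔT = 204×10³ × 12.7×10⁻⁶ × 99 = 256.5 MPa.
P = AEαΔT = 1325 × 204×10³ × 12.7×10⁻⁶ × 99 = 339.8 kN (tensile).

P ≈ 340 kN (tensile)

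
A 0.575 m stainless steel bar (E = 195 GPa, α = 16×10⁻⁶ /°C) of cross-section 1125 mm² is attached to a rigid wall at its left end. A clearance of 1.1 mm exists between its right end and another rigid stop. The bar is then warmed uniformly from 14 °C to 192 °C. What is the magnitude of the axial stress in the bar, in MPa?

σ ≈ 182 MPa (compressive)

If the wall were absent the bar would grow by αΔT L = 16×10⁻⁶ × 178 × 575 = 1.638 mm.
This exceeds the 1.1 mm gap, so the wall pushes back. The portion of expansion that must be recovered elastically is δ_free − gap = 1.638 − 1.1 = 0.5376 mm.
That suppressed elongation corresponds to σ = E·Δ/L = 195×10³ × 0.5376/575 = 182.3 MPa.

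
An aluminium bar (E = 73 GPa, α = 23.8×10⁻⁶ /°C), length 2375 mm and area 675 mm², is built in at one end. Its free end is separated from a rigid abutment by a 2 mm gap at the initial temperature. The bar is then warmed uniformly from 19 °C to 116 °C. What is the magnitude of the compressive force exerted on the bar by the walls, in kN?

Unrestrained expansion: δ_free = αΔT L = 23.8×10⁻⁶ × 97 × 2375 = 5.483 mm.
The gap closes (δ_free > 2 mm) and the wall then resists a further 5.483 − 2 = 3.483 mm of expansion.
So σ = E(δ_free − g)/L = 73×10³ × 3.483/2375 = 107.1 MPa.
Force on the wall = σA = 107.1 × 675 mm² = 72.26 kN.

P ≈ 72.3 kN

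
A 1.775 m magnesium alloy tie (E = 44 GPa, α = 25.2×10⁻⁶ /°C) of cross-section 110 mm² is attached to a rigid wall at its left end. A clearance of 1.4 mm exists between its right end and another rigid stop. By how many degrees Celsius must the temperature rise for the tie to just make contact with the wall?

ΔT ≈ 31.3 °C

The gap closes when αΔT L = 1.4 mm, since the tie is still unstressed at that instant.
ΔT = 1.4 / (25.2×10⁻⁶ × 1775) = 31.3 °C.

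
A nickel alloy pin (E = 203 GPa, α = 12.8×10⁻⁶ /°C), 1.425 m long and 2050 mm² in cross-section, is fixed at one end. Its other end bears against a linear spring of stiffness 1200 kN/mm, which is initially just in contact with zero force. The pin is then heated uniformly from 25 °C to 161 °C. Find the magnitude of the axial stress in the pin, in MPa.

If the spring were absent the pin would lengthen by αΔT L = 12.8×10⁻⁶ × 136 × 1425 = 2.481 mm.
Let P be the compressive force at the spring. The pin shortens elastically by PL/(AE) and the spring compresses by P/k; together these equal δ_free.
P [ L/(AE) + 1/k ] = δ_free → P [ 1425/(2050×203×10³) + 1/(1200×10³) ] = 2.481.
P = 2.481 / 4.258×10⁻⁶ = 582600 N.
σ = P/A = 582600/2050 = 284.2 MPa.

σ ≈ 284 MPa (compressive)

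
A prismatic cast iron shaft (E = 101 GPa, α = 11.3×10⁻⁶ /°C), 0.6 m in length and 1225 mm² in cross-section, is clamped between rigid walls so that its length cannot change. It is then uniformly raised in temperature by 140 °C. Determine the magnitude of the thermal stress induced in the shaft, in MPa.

σ ≈ 160 MPa (compressive)

Because both ends are immovable the net strain is zero, and the suppressed thermal strain is αΔT = 11.3×10⁻⁶ × 140 = 1582×10⁻⁶.
Hence σ = E·αΔT = 101×10³ × 1582×10⁻⁶ = 159.8 MPa, compressive.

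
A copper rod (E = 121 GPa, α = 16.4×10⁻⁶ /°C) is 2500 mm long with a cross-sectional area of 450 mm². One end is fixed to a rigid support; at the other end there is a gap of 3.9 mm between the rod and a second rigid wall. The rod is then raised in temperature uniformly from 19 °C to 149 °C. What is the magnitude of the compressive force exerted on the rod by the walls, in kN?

P ≈ 31.1 kN

If the wall were absent the rod would grow by αΔT L = 16.4×10⁻⁶ × 130 × 2500 = 5.33 mm.
This exceeds the 3.9 mm gap, so the wall pushes back. The portion of expansion that must be recovered elastically is δ_free − gap = 5.33 − 3.9 = 1.43 mm.
That suppressed elongation corresponds to σ = E·Δ/L = 121×10³ × 1.43/2500 = 69.21 MPa.
Force on the wall = σA = 69.21 × 450 mm² = 31.15 kN.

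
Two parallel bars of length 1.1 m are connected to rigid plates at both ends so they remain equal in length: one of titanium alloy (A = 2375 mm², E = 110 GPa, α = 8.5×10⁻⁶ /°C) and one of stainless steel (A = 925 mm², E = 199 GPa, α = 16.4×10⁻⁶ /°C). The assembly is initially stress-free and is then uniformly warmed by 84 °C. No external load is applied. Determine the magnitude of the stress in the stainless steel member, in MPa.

σ ≈ 77.5 MPa (compressive)

Equilibrium of a rigid end plate with no external load gives equal and opposite internal forces ±P in the two members. Since α_{stainless steel} > α_{titanium alloy}, heating drives the stainless steel into compression and the titanium alloy into tension.
Setting the final lengths equal and cancelling L: (α₁ − α₂)ΔT = P/(A₁E₁) + P/(A₂E₂).
|α₁ − α₂|·ΔT = 7.9×10⁻⁶ × 84 = 0.0006636.
1/(A₁E₁) + 1/(A₂E₂) = 1/(2375×110×10³) + 1/(925×199×10³) = 9.26×10⁻⁹ N⁻¹.
So P = 0.0006636 / 9.26×10⁻⁹ = 71.66 kN.
σ_{stainless steel} = P/A₂ = 71660/925 = 77.47 MPa, compressive.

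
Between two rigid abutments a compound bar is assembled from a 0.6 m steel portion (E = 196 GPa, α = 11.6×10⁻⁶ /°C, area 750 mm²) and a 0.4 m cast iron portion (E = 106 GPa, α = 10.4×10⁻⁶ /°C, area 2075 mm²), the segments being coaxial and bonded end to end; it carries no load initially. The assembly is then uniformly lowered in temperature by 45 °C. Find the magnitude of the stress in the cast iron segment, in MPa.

σ ≈ 40.9 MPa (tensile)

Free thermal contraction of the whole bar: Σ αᵢΔT Lᵢ = 11.6×10⁻⁶×45×600 + 10.4×10⁻⁶×45×400 = 0.5004 mm.
The rigid supports impose zero overall length change; the single axial force P common to all segments must satisfy P Σ Lᵢ/(AᵢEᵢ) = δ_free.
The series flexibility is Σ Lᵢ/(AᵢEᵢ) = 600/(750×196×10³) + 400/(2075×106×10³) = 5.9×10⁻⁶ mm/N.
So P = 0.5004 / 5.9×10⁻⁶ = 84.81 kN, tensile.
σ_{cast iron} = P / A = 84810 / 2075 = 40.87 MPa.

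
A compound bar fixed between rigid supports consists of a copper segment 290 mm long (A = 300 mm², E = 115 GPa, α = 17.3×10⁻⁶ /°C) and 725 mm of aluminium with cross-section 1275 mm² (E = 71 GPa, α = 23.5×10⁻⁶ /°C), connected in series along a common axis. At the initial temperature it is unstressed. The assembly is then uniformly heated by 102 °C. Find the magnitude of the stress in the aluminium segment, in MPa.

σ ≈ 107 MPa (compressive)

If the supports were absent, the total length change would be Σ αᵢΔT Lᵢ = 17.3×10⁻⁶×102×290 + 23.5×10⁻⁶×102×725 = 2.25 mm.
The rigid supports impose zero overall length change; the single axial force P common to all segments must satisfy P Σ Lᵢ/(AᵢEᵢ) = δ_free.
The series flexibility is Σ Lᵢ/(AᵢEᵢ) = 290/(300×115×10³) + 725/(1275×71×10³) = 1.641×10⁻⁵ mm/N.
Hence P = δ_free / Σ(L/AE) = 2.25/1.641×10⁻⁵ = 137 kN (compressive).
σ_{aluminium} = P / A = 137000 / 1275 = 107.5 MPa.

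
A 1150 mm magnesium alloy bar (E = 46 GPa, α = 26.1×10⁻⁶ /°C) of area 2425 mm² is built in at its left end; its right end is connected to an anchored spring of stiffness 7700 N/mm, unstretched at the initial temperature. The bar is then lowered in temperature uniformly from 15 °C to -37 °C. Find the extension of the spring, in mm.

δ ≈ 1.45 mm

The unrestrained thermal change is αΔT L = 26.1×10⁻⁶ × 52 × 1150 = 1.561 mm.
Let P be the tensile force in the spring. The bar extends elastically by PL/(AE) and the spring stretches by P/k; together these equal δ_free.
So P = δ_free / [L/(AE) + 1/k] = 1.561 / [ 1150/(2425×46×10³) + 1/(7700) ].
P = 1.561 / 0.0001402 = 11130 N.
Spring extension = P/k = 11130/(7700) = 1.446 mm.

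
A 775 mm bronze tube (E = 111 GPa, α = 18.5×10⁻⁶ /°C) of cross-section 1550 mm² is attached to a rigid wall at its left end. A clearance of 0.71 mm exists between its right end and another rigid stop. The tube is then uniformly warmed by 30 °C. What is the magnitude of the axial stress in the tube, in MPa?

Unrestrained expansion: δ_free = αΔT L = 18.5×10⁻⁶ × 30 × 775 = 0.4301 mm.
This is smaller than the 0.71 mm clearance, so the tube expands freely without reaching the stop — the stress is zero.

σ ≈ 0 MPa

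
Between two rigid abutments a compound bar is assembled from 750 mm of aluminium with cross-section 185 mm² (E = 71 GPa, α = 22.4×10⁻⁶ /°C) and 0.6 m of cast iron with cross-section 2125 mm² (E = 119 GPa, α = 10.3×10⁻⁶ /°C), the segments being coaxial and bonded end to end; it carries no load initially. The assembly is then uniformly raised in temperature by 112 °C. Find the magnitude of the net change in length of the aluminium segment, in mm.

If the supports were absent, the total length change would be Σ αᵢΔT Lᵢ = 22.4×10⁻⁶×112×750 + 10.3×10⁻⁶×112×600 = 2.574 mm.
The rigid supports impose zero overall length change; the single axial force P common to all segments must satisfy P Σ Lᵢ/(AᵢEᵢ) = δ_free.
The series flexibility is Σ Lᵢ/(AᵢEᵢ) = 750/(185×71×10³) + 600/(2125×119×10³) = 5.947×10⁻⁵ mm/N.
So P = 2.574 / 5.947×10⁻⁵ = 43.28 kN, compressive.
For the aluminium segment, free thermal change = 22.4×10⁻⁶×112×750 = 1.882 mm and elastic change from P = 43280×750/(185×71×10³) = 2.471 mm; these oppose, so the net change is 0.589 mm (segment shortens).

|ΔL| ≈ 0.589 mm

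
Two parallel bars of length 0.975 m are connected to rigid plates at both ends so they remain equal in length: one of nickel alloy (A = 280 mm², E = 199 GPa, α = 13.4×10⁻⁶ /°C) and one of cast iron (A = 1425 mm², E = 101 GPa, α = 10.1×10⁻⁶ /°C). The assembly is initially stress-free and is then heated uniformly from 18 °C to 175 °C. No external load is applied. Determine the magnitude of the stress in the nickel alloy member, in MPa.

σ ≈ 74.3 MPa (compressive)

Both members must finish at the same length. With the larger α, the nickel alloy tends to over-expand; the plates restrain it, putting the nickel alloy in compression and the cast iron in tension. With no external load the two internal forces are equal and opposite, magnitude P.
Setting the final lengths equal and cancelling L: (α₁ − α₂)ΔT = P/(A₁E₁) + P/(A₂E₂).
|α₁ − α₂|·ΔT = 3.3×10⁻⁶ × 157 = 0.0005181.
1/(A₁E₁) + 1/(A₂E₂) = 1/(280×199×10³) + 1/(1425×101×10³) = 2.489×10⁻⁸ N⁻¹.
So P = 0.0005181 / 2.489×10⁻⁸ = 20.81 kN.
σ_{nickel alloy} = P/A₁ = 20810/280 = 74.33 MPa, compressive.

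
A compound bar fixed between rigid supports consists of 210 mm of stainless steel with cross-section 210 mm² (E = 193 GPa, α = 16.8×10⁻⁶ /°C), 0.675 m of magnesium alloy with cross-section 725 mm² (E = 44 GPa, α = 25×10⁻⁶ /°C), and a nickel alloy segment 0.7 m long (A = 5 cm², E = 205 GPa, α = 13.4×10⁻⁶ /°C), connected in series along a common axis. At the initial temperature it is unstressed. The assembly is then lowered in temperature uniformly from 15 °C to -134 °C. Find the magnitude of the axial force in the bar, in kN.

Free thermal contraction of the whole bar: Σ αᵢΔT Lᵢ = 16.8×10⁻⁶×149×210 + 25×10⁻⁶×149×675 + 13.4×10⁻⁶×149×700 = 4.438 mm.
Since the ends are fixed, an axial force P builds up, equal in every segment, with P · Σ Lᵢ/(AᵢEᵢ) = δ_free.
The series flexibility is Σ Lᵢ/(AᵢEᵢ) = 210/(210×193×10³) + 675/(725×44×10³) + 700/(500×205×10³) = 3.317×10⁻⁵ mm/N.
Hence P = δ_free / Σ(L/AE) = 4.438/3.317×10⁻⁵ = 133.8 kN (tensile).

P ≈ 134 kN (tensile)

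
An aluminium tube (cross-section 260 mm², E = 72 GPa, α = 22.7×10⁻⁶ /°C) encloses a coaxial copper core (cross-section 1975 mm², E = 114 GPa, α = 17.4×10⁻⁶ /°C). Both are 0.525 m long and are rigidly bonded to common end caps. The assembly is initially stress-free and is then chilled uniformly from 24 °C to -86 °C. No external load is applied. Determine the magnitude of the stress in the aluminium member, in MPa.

Equilibrium of a rigid end plate with no external load gives equal and opposite internal forces ±P in the two members. Since α_{aluminium} > α_{copper}, cooling drives the aluminium into tension and the copper into compression.
Setting the final lengths equal and cancelling L: (α₁ − α₂)ΔT = P/(A₁E₁) + P/(A₂E₂).
|α₁ − α₂|·ΔT = 5.3×10⁻⁶ × 110 = 0.000583.
1/(A₁E₁) + 1/(A₂E₂) = 1/(260×72×10³) + 1/(1975×114×10³) = 5.786×10⁻⁸ N⁻¹.
P = 0.000583 / 5.786×10⁻⁸ = 10080 N = 10.08 kN.
σ_{aluminium} = P/A₁ = 10080/260 = 38.75 MPa, tensile.

σ ≈ 38.8 MPa (tensile)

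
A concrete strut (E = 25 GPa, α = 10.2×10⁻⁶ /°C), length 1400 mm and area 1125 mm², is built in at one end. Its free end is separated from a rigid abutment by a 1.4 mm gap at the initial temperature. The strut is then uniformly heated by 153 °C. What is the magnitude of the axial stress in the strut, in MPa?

σ ≈ 14 MPa (compressive)

Free thermal elongation = αΔT L = 10.2×10⁻⁶ × 153 × 1400 = 2.185 mm.
The gap closes (δ_free > 1.4 mm) and the wall then resists a further 2.185 − 1.4 = 0.7848 mm of expansion.
So σ = E(δ_free − g)/L = 25×10³ × 0.7848/1400 = 14.02 MPa.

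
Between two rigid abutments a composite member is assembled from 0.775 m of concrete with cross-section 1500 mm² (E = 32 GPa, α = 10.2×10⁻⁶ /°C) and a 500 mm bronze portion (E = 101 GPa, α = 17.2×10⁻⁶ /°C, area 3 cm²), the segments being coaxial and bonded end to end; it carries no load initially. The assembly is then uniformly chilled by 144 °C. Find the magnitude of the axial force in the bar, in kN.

P ≈ 72.8 kN (tensile)

Free thermal contraction of the whole bar: Σ αᵢΔT Lᵢ = 10.2×10⁻⁶×144×775 + 17.2×10⁻⁶×144×500 = 2.377 mm.
The rigid supports impose zero overall length change; the single axial force P common to all segments must satisfy P Σ Lᵢ/(AᵢEᵢ) = δ_free.
Σ Lᵢ/(AᵢEᵢ) = 775/(1500×32×10³) + 500/(300×101×10³) = 3.265×10⁻⁵ mm/N.
Hence P = δ_free / Σ(L/AE) = 2.377/3.265×10⁻⁵ = 72.8 kN (tensile).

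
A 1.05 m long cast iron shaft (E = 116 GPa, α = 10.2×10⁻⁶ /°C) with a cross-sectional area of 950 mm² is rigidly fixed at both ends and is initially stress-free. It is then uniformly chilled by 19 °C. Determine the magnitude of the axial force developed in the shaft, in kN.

P ≈ 21.4 kN (tensile)

Full restraint means ε = 0, so the stress is σ = EαΔT = 116×10³ × 10.2×10⁻⁶ × 19 = 22.48 MPa.
Axial force P = σA = 22.48 × 950 = 21360 N = 21.36 kN, tensile.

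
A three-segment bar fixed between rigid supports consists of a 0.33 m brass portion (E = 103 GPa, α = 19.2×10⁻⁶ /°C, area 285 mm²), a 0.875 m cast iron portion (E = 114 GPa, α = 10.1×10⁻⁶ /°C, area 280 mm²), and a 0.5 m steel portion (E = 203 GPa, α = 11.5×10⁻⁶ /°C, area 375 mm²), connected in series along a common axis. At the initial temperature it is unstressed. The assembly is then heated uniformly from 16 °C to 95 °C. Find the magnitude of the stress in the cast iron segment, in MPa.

σ ≈ 131 MPa (compressive)

Free thermal expansion of the whole bar: Σ αᵢΔT Lᵢ = 19.2×10⁻⁶×79×330 + 10.1×10⁻⁶×79×875 + 11.5×10⁻⁶×79×500 = 1.653 mm.
Since the ends are fixed, an axial force P builds up, equal in every segment, with P · Σ Lᵢ/(AᵢEᵢ) = δ_free.
Σ Lᵢ/(AᵢEᵢ) = 330/(285×103×10³) + 875/(280×114×10³) + 500/(375×203×10³) = 4.522×10⁻⁵ mm/N.
So P = 1.653 / 4.522×10⁻⁵ = 36.55 kN, compressive.
σ_{cast iron} = P / A = 36550 / 280 = 130.5 MPa.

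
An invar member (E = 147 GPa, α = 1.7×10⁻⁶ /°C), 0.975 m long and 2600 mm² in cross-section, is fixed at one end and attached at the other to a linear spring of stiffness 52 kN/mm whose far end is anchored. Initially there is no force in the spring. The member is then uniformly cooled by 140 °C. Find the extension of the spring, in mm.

δ ≈ 0.205 mm

The unrestrained thermal change is αΔT L = 1.7×10⁻⁶ × 140 × 975 = 0.232 mm.
Let P be the tensile force in the spring. The member extends elastically by PL/(AE) and the spring stretches by P/k; together these equal δ_free.
P [ L/(AE) + 1/k ] = δ_free → P [ 975/(2600×147×10³) + 1/(52×10³) ] = 0.232.
P = 0.232 / 2.178×10⁻⁵ = 10650 N.
Spring extension = P/k = 10650/(52×10³) = 0.2049 mm.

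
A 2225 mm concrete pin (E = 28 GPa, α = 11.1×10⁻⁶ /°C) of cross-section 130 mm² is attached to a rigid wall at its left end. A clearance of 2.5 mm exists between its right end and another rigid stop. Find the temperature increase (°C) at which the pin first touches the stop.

Contact occurs when the free expansion equals the gap: αΔT L = 2.5 mm.
ΔT = 2.5 / (11.1×10⁻⁶ × 2225) = 101.2 °C.

ΔT ≈ 101 °C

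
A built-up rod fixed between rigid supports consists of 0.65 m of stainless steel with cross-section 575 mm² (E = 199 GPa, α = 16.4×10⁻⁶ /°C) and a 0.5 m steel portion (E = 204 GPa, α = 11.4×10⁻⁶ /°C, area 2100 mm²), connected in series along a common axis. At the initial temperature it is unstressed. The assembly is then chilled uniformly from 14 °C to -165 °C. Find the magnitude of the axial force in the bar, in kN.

P ≈ 428 kN (tensile)

With the walls removed the bar would change length by δ_free = Σ αᵢΔT Lᵢ = 16.4×10⁻⁶×179×650 + 11.4×10⁻⁶×179×500 = 2.928 mm.
Since the ends are fixed, an axial force P builds up, equal in every segment, with P · Σ Lᵢ/(AᵢEᵢ) = δ_free.
The series flexibility is Σ Lᵢ/(AᵢEᵢ) = 650/(575×199×10³) + 500/(2100×204×10³) = 6.848×10⁻⁶ mm/N.
Hence P = δ_free / Σ(L/AE) = 2.928/6.848×10⁻⁶ = 427.7 kN (tensile).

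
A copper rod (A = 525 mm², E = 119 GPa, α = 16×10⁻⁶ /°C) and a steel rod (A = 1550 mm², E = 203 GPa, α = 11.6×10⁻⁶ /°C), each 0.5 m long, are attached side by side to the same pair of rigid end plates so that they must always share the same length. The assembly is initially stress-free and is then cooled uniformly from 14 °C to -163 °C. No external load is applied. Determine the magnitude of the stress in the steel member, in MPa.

σ ≈ 26.2 MPa (compressive)

Equilibrium of a rigid end plate with no external load gives equal and opposite internal forces ±P in the two members. Since α_{copper} > α_{steel}, cooling drives the copper into tension and the steel into compression.
Compatibility of the two members (thermal + elastic change equal): (α₁ − α₂)ΔT = P·[1/(A₁E₁) + 1/(A₂E₂)].
|α₁ − α₂|·ΔT = 4.4×10⁻⁶ × 177 = 0.0007788.
1/(A₁E₁) + 1/(A₂E₂) = 1/(525×119×10³) + 1/(1550×203×10³) = 1.918×10⁻⁸ N⁻¹.
So P = 0.0007788 / 1.918×10⁻⁸ = 40.6 kN.
σ_{steel} = P/A₂ = 40600/1550 = 26.19 MPa, compressive.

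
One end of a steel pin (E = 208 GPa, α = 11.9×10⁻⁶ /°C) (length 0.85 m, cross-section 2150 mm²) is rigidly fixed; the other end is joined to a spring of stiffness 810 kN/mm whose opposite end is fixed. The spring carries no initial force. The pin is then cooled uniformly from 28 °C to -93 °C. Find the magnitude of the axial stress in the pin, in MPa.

σ ≈ 182 MPa (tensile)

The unrestrained thermal change is αΔT L = 11.9×10⁻⁶ × 121 × 850 = 1.224 mm.
With a force P in the spring, the elastic change of the pin is PL/(AE) and that of the spring is P/k; compatibility requires their sum to equal δ_free.
So P = δ_free / [L/(AE) + 1/k] = 1.224 / [ 850/(2150×208×10³) + 1/(810×10³) ].
P = 1.224 / 3.135×10⁻⁶ = 390400 N.
σ = P/A = 390400/2150 = 181.6 MPa.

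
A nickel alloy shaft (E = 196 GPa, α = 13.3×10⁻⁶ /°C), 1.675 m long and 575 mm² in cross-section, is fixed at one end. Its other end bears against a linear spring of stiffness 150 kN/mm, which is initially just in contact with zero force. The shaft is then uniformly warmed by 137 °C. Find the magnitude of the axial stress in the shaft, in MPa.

The unrestrained thermal change is αΔT L = 13.3×10⁻⁶ × 137 × 1675 = 3.052 mm.
Let P be the compressive force at the spring. The shaft shortens elastically by PL/(AE) and the spring compresses by P/k; together these equal δ_free.
So P = δ_free / [L/(AE) + 1/k] = 3.052 / [ 1675/(575×196×10³) + 1/(150×10³) ].
P = 3.052 / 2.153×10⁻⁵ = 141800 N.
σ = P/A = 141800/575 = 246.5 MPa.

σ ≈ 247 MPa (compressive)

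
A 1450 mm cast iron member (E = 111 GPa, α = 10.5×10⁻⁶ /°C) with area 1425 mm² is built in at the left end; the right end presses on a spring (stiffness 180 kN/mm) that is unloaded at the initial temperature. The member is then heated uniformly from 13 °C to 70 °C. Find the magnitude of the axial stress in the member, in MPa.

σ ≈ 41.4 MPa (compressive)

If the spring were absent the member would lengthen by αΔT L = 10.5×10⁻⁶ × 57 × 1450 = 0.8678 mm.
With a force P in the spring, the elastic change of the member is PL/(AE) and that of the spring is P/k; compatibility requires their sum to equal δ_free.
So P = δ_free / [L/(AE) + 1/k] = 0.8678 / [ 1450/(1425×111×10³) + 1/(180×10³) ].
P = 0.8678 / 1.472×10⁻⁵ = 58950 N.
σ = P/A = 58950/1425 = 41.36 MPa.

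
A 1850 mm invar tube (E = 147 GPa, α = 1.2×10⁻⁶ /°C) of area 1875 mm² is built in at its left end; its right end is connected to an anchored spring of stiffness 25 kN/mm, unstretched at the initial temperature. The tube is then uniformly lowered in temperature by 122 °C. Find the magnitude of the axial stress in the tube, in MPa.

If the spring were absent the tube would shorten by αΔT L = 1.2×10⁻⁶ × 122 × 1850 = 0.2708 mm.
With a force P in the spring, the elastic change of the tube is PL/(AE) and that of the spring is P/k; compatibility requires their sum to equal δ_free.
P [ L/(AE) + 1/k ] = δ_free → P [ 1850/(1875×147×10³) + 1/(25×10³) ] = 0.2708.
P = 0.2708 / 4.671×10⁻⁵ = 5798 N.
σ = P/A = 5798/1875 = 3.092 MPa.

σ ≈ 3.09 MPa (tensile)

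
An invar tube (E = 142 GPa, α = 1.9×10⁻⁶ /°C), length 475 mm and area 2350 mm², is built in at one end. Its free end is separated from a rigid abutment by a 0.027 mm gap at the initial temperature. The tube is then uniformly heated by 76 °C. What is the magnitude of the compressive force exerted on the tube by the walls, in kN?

If the wall were absent the tube would grow by αΔT L = 1.9×10⁻⁶ × 76 × 475 = 0.06859 mm.
After closing the 0.027 mm clearance, 0.06859 − 0.027 = 0.04159 mm of expansion remains to be suppressed by the wall.
Compatibility: PL/(AE) = 0.04159 mm, so σ = P/A = E × (0.04159/475) = 12.43 MPa.
Force on the wall = σA = 12.43 × 2350 mm² = 29.22 kN.

P ≈ 29.2 kN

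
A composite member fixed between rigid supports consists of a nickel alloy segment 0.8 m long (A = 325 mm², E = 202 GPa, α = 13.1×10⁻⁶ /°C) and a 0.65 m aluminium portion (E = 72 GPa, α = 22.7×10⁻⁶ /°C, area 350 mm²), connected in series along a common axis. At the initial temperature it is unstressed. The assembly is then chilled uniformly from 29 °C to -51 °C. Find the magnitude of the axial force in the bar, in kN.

Free thermal contraction of the whole bar: Σ αᵢΔT Lᵢ = 13.1×10⁻⁶×80×800 + 22.7×10⁻⁶×80×650 = 2.019 mm.
Since the ends are fixed, an axial force P builds up, equal in every segment, with P · Σ Lᵢ/(AᵢEᵢ) = δ_free.
The series flexibility is Σ Lᵢ/(AᵢEᵢ) = 800/(325×202×10³) + 650/(350×72×10³) = 3.798×10⁻⁵ mm/N.
P = 2.019 / 3.798×10⁻⁵ = 53160 N = 53.16 kN, tensile.

P ≈ 53.2 kN (tensile)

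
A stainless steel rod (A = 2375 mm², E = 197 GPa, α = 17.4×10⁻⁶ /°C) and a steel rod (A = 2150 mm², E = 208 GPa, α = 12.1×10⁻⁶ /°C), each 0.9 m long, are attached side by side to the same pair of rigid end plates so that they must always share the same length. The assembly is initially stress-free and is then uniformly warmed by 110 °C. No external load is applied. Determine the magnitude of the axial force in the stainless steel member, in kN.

Both members must finish at the same length. With the larger α, the stainless steel tends to over-expand; the plates restrain it, putting the stainless steel in compression and the steel in tension. With no external load the two internal forces are equal and opposite, magnitude P.
Equating the net (thermal + elastic) strains gives |α₁ − α₂|·ΔT = P·[1/(A₁E₁) + 1/(A₂E₂)].
|α₁ − α₂|·ΔT = 5.3×10⁻⁶ × 110 = 0.000583.
1/(A₁E₁) + 1/(A₂E₂) = 1/(2375×197×10³) + 1/(2150×208×10³) = 4.373×10⁻⁹ N⁻¹.
So P = 0.000583 / 4.373×10⁻⁹ = 133.3 kN.

P ≈ 133 kN (compressive in the stainless steel)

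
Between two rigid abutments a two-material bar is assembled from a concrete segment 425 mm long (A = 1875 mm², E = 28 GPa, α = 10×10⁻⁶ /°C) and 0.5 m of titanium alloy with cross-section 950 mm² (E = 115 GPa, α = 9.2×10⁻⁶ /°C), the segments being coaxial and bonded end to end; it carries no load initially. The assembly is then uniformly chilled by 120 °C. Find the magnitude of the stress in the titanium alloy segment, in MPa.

With the walls removed the bar would change length by δ_free = Σ αᵢΔT Lᵢ = 10×10⁻⁶×120×425 + 9.2×10⁻⁶×120×500 = 1.062 mm.
Since the ends are fixed, an axial force P builds up, equal in every segment, with P · Σ Lᵢ/(AᵢEᵢ) = δ_free.
The series flexibility is Σ Lᵢ/(AᵢEᵢ) = 425/(1875×28×10³) + 500/(950×115×10³) = 1.267×10⁻⁵ mm/N.
So P = 1.062 / 1.267×10⁻⁵ = 83.81 kN, tensile.
σ_{titanium alloy} = P / A = 83810 / 950 = 88.22 MPa.

σ ≈ 88.2 MPa (tensile)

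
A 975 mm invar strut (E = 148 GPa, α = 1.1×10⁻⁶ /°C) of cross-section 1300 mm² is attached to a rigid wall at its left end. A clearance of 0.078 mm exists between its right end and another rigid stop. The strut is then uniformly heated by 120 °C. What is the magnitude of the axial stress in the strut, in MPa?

σ ≈ 7.7 MPa (compressive)

Free thermal elongation = αΔT L = 1.1×10⁻⁶ × 120 × 975 = 0.1287 mm.
The gap closes (δ_free > 0.078 mm) and the wall then resists a further 0.1287 − 0.078 = 0.0507 mm of expansion.
That suppressed elongation corresponds to σ = E·Δ/L = 148×10³ × 0.0507/975 = 7.696 MPa.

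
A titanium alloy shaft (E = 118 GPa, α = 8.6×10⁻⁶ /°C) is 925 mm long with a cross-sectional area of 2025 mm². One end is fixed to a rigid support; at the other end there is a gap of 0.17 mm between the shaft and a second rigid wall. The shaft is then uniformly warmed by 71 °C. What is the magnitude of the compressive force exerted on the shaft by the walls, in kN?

If the wall were absent the shaft would grow by αΔT L = 8.6×10⁻⁶ × 71 × 925 = 0.5648 mm.
This exceeds the 0.17 mm gap, so the wall pushes back. The portion of expansion that must be recovered elastically is δ_free − gap = 0.5648 − 0.17 = 0.3948 mm.
That suppressed elongation corresponds to σ = E·Δ/L = 118×10³ × 0.3948/925 = 50.36 MPa.
P = σA = 50.36 × 2025 = 102 kN.

P ≈ 102 kN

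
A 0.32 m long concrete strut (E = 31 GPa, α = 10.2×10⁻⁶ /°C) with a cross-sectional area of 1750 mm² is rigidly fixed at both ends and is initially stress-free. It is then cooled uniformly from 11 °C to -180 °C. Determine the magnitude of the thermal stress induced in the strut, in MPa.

With length fixed, the mechanical strain must cancel the thermal strain αΔT = 10.2×10⁻⁶ × 191 = 1948.2×10⁻⁶.
Hence σ = E·αΔT = 31×10³ × 1948.2×10⁻⁶ = 60.39 MPa, tensile.

σ ≈ 60.4 MPa (tensile)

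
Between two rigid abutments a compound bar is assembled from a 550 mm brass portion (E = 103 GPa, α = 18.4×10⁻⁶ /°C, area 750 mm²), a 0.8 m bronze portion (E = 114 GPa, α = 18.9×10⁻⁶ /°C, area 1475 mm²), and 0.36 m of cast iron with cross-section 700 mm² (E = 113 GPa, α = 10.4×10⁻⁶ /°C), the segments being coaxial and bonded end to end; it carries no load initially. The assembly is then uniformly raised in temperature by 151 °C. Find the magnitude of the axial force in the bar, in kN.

P ≈ 266 kN (compressive)

With the walls removed the bar would change length by δ_free = Σ αᵢΔT Lᵢ = 18.4×10⁻⁶×151×550 + 18.9×10⁻⁶×151×800 + 10.4×10⁻⁶×151×360 = 4.377 mm.
Since the ends are fixed, an axial force P builds up, equal in every segment, with P · Σ Lᵢ/(AᵢEᵢ) = δ_free.
The series flexibility is Σ Lᵢ/(AᵢEᵢ) = 550/(750×103×10³) + 800/(1475×114×10³) + 360/(700×113×10³) = 1.643×10⁻⁵ mm/N.
P = 4.377 / 1.643×10⁻⁵ = 266400 N = 266.4 kN, compressive.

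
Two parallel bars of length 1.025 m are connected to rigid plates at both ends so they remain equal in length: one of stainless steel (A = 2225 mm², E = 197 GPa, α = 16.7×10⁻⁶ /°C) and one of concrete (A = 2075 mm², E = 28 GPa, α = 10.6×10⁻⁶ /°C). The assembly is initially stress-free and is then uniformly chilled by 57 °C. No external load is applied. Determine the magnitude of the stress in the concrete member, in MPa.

Both members must finish at the same length. With the larger α, the stainless steel tends to over-contract; the plates restrain it, putting the stainless steel in tension and the concrete in compression. With no external load the two internal forces are equal and opposite, magnitude P.
Compatibility of the two members (thermal + elastic change equal): (α₁ − α₂)ΔT = P·[1/(A₁E₁) + 1/(A₂E₂)].
|α₁ − α₂|·ΔT = 6.1×10⁻⁶ × 57 = 0.0003477.
1/(A₁E₁) + 1/(A₂E₂) = 1/(2225×197×10³) + 1/(2075×28×10³) = 1.949×10⁻⁸ N⁻¹.
P = 0.0003477 / 1.949×10⁻⁸ = 17840 N = 17.84 kN.
σ_{concrete} = P/A₂ = 17840/2075 = 8.596 MPa, compressive.

σ ≈ 8.6 MPa (compressive)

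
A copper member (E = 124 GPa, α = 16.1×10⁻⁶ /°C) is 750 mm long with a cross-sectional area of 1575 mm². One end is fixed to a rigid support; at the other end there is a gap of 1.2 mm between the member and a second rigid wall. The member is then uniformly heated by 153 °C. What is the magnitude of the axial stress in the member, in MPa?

σ ≈ 107 MPa (compressive)

If the wall were absent the member would grow by αΔT L = 16.1×10⁻⁶ × 153 × 750 = 1.847 mm.
The gap closes (δ_free > 1.2 mm) and the wall then resists a further 1.847 − 1.2 = 0.6475 mm of expansion.
That suppressed elongation corresponds to σ = E·Δ/L = 124×10³ × 0.6475/750 = 107 MPa.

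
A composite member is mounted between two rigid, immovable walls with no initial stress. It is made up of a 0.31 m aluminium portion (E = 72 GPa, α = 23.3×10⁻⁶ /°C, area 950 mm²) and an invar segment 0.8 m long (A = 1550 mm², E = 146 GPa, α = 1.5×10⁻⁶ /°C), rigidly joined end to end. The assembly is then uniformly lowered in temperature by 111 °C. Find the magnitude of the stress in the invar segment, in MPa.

Free thermal contraction of the whole bar: Σ αᵢΔT Lᵢ = 23.3×10⁻⁶×111×310 + 1.5×10⁻⁶×111×800 = 0.935 mm.
The rigid supports impose zero overall length change; the single axial force P common to all segments must satisfy P Σ Lᵢ/(AᵢEᵢ) = δ_free.
The series flexibility is Σ Lᵢ/(AᵢEᵢ) = 310/(950×72×10³) + 800/(1550×146×10³) = 8.067×10⁻⁶ mm/N.
Hence P = δ_free / Σ(L/AE) = 0.935/8.067×10⁻⁶ = 115.9 kN (tensile).
σ_{invar} = P / A = 115900 / 1550 = 74.77 MPa.

σ ≈ 74.8 MPa (tensile)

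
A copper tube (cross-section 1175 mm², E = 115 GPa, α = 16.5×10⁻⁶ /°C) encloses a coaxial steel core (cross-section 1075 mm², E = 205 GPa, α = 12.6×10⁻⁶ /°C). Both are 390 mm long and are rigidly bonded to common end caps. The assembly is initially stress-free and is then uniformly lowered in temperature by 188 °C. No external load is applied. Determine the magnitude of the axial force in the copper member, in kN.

Equilibrium of a rigid end plate with no external load gives equal and opposite internal forces ±P in the two members. Since α_{copper} > α_{steel}, cooling drives the copper into tension and the steel into compression.
Compatibility of the two members (thermal + elastic change equal): (α₁ − α₂)ΔT = P·[1/(A₁E₁) + 1/(A₂E₂)].
|α₁ − α₂|·ΔT = 3.9×10⁻⁶ × 188 = 0.0007332.
1/(A₁E₁) + 1/(A₂E₂) = 1/(1175×115×10³) + 1/(1075×205×10³) = 1.194×10⁻⁸ N⁻¹.
P = 0.0007332 / 1.194×10⁻⁸ = 61420 N = 61.42 kN.

P ≈ 61.4 kN (tensile in the copper)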